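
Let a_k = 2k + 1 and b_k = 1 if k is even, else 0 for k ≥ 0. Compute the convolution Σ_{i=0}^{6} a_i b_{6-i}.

28

The convolution is the x^6 coefficient of A(x)B(x).
Σ = 1·1 + 3·0 + 5·1 + 7·0 + 9·1 + 11·0 + 13·1 = 28.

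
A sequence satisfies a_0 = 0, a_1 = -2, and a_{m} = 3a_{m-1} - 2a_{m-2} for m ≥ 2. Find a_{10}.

-2046

The ordinary generating function has denominator 1 - 3t + 2t^2.
Iterating the recurrence: a_0,…,a_{10} = 0, -2, -6, -14, -30, -62, -126, -254, -510, -1022, -2046.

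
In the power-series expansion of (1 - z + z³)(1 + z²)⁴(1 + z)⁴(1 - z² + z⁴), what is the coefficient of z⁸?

22

(1 - z + z³) has coefficients 1,-1,0,1 for degrees 0…3.
(1 + z²)⁴ has coefficients 1,0,4,0,6,0,4,0,1 for degrees 0…8.
Multiplying by (1 + z)⁴ gives running coefficients 1,4,10,20,31,40,44,40,31 for degrees 0…8.
Finally multiplying by (1 - z² + z⁴), the product of all factors after the first has coefficients 1,4,9,16,22,24,23,20,18 for degrees 0…8.
[z⁸] = 1·18 − 1·20 + 1·24 = 22.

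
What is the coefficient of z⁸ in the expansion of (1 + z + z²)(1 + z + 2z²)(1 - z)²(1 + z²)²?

4

(1 + z + z²) has coefficients 1,1,1 for degrees 0…2.
(1 + z + 2z²) has coefficients 1,1,2,0,0,0,0,0,0 for degrees 0…8.
Multiplying by (1 - z)² gives running coefficients 1,-1,1,-3,2,0,0,0,0 for degrees 0…8.
Finally multiplying by (1 + z²)², the product of all factors after the first has coefficients 1,-1,3,-5,5,-7,5,-3,2 for degrees 0…8.
[z⁸] = 1·2 + 1·(-3) + 1·5 = 4.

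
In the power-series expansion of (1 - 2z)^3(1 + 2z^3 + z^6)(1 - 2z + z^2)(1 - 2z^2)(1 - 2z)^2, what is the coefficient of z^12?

-288

(1 - 2z)^3 has coefficients 1,-6,12,-8 for degrees 0…3.
(1 + 2z^3 + z^6) has coefficients 1,0,0,2,0,0,1,0,0,0,0,0,0 for degrees 0…12.
Multiplying by (1 - 2z + z^2) gives running coefficients 1,-2,1,2,-4,2,1,-2,1,0,0,0,0 for degrees 0…12.
Multiplying by (1 - 2z^2) gives running coefficients 1,-2,-1,6,-6,-2,9,-6,-1,4,-2,0,0 for degrees 0…12.
Finally multiplying by (1 - 2z)^2, the product of all factors after the first has coefficients 1,-6,11,2,-34,46,-7,-50,59,-16,-22,24,-8 for degrees 0…12.
[z^12] = 1·(-8) − 6·24 + 12·(-22) − 8·(-16) = -288.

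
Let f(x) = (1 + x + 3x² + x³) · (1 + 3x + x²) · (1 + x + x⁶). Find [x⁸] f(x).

(1 + x + 3x² + x³) has coefficients 1,1,3,1 for degrees 0…3.
(1 + 3x + x²) has coefficients 1,3,1,0,0,0,0,0,0 for degrees 0…8.
Finally multiplying by (1 + x + x⁶), the product of all factors after the first has coefficients 1,4,4,1,0,0,1,3,1 for degrees 0…8.
[x⁸] = 1·1 + 1·3 + 3·1 + 1·0 = 7.

7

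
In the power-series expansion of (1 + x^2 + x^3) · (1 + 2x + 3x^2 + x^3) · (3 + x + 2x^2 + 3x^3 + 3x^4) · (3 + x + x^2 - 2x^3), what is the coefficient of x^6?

156

(1 + x^2 + x^3) has coefficients 1,0,1,1 for degrees 0…3.
(1 + 2x + 3x^2 + x^3) has coefficients 1,2,3,1,0,0,0 for degrees 0…6.
Multiplying by (3 + x + 2x^2 + 3x^3 + 3x^4) gives running coefficients 3,7,13,13,16,17,12 for degrees 0…6.
Finally multiplying by (3 + x + x^2 - 2x^3), the product of all factors after the first has coefficients 9,24,49,53,60,54,43 for degrees 0…6.
[x^6] = 1·43 + 1·60 + 1·53 = 156.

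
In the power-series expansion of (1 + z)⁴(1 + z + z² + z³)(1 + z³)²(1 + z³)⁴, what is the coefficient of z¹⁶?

275

(1 + z)⁴ has coefficients 1,4,6,4,1 for degrees 0…4.
(1 + z + z² + z³) has coefficients 1,1,1,1,0,0,0,0,0,0,0,0,0,0,0,0,0 for degrees 0…16.
Multiplying by (1 + z³)² gives running coefficients 1,1,1,3,2,2,3,1,1,1,0,0,0,0,0,0,0 for degrees 0…16.
Finally multiplying by (1 + z³)⁴, the product of all factors after the first has coefficients 1,1,1,7,6,6,21,15,15,35,20,20,35,15,15,21,6 for degrees 0…16.
[z¹⁶] = 1·6 + 4·21 + 6·15 + 4·15 + 1·35 = 275.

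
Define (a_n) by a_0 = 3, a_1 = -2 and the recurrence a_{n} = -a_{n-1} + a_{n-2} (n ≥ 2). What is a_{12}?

The ordinary generating function has denominator 1 + z - z^2.
Iterating the recurrence: a_0,…,a_{12} = 3, -2, 5, -7, 12, -19, 31, -50, 81, -131, 212, -343, 555.

555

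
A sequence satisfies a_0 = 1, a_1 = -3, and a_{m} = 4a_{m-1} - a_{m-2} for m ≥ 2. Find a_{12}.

-6887399

The ordinary generating function has denominator 1 - 4y + y^2.
Iterating the recurrence: a_0,…,a_{12} = 1, -3, -13, -49, -183, -683, -2549, -9513, -35503, -132499, -494493, -1845473, -6887399.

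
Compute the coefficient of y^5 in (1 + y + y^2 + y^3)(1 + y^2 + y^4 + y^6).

2

(1 + y + y^2 + y^3) has coefficients 1,1,1,1 for degrees 0…3.
(1 + y^2 + y^4 + y^6) has coefficients 1,0,1,0,1,0 for degrees 0…5.
[y^5] = 1·0 + 1·1 + 1·0 + 1·1 = 2.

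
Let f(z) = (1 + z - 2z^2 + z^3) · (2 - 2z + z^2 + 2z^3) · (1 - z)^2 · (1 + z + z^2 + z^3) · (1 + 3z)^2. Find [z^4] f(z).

(1 + z - 2z^2 + z^3) has coefficients 1,1,-2,1 for degrees 0…3.
(2 - 2z + z^2 + 2z^3) has coefficients 2,-2,1,2,0 for degrees 0…4.
Multiplying by (1 - z)^2 gives running coefficients 2,-6,7,-2,-3 for degrees 0…4.
Multiplying by (1 + z + z^2 + z^3) gives running coefficients 2,-4,3,1,-4 for degrees 0…4.
Finally multiplying by (1 + 3z)^2, the product of all factors after the first has coefficients 2,8,-3,-17,29 for degrees 0…4.
[z^4] = 1·29 + 1·(-17) − 2·(-3) + 1·8 = 26.

26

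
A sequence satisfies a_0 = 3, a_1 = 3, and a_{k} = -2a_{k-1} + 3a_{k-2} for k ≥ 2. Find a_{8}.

The ordinary generating function has denominator 1 + 2t - 3t^2.
Iterating the recurrence: a_0,…,a_{8} = 3, 3, 3, 3, 3, 3, 3, 3, 3.

3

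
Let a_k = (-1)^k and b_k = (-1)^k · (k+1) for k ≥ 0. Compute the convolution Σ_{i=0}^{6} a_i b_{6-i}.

28

The convolution is the t^6 coefficient of A(t)B(t).
Σ = 1·7 − 1·(-6) + 1·5 − 1·(-4) + 1·3 − 1·(-2) + 1·1 = 28.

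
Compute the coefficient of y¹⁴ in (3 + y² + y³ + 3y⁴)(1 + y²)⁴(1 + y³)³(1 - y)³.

(3 + y² + y³ + 3y⁴) has coefficients 3,0,1,1,3 for degrees 0…4.
(1 + y²)⁴ has coefficients 1,0,4,0,6,0,4,0,1,0,0,0,0,0,0 for degrees 0…14.
Multiplying by (1 + y³)³ gives running coefficients 1,0,4,3,6,12,7,18,13,13,18,7,12,6,3 for degrees 0…14.
Finally multiplying by (1 - y)³, the product of all factors after the first has coefficients 1,-3,7,-10,9,-1,-14,27,-32,21,0,-21,32,-27,14 for degrees 0…14.
[y¹⁴] = 3·14 + 1·32 + 1·(-21) + 3·0 = 53.

53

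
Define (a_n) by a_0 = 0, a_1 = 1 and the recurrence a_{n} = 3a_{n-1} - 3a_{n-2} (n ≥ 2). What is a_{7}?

-27

The ordinary generating function has denominator 1 - 3z + 3z^2.
Iterating the recurrence: a_0,…,a_{7} = 0, 1, 3, 6, 9, 9, 0, -27.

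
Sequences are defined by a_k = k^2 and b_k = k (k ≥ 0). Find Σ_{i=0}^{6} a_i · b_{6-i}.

Write out a_i and b_{6-i} for i = 0,…,6 and sum the products.
Σ = 0·6 + 1·5 + 4·4 + 9·3 + 16·2 + 25·1 + 36·0 = 105.

105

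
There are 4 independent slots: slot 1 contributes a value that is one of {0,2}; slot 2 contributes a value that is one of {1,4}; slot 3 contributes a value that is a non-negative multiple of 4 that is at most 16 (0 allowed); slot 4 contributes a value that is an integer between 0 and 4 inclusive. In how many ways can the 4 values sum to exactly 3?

2

The generating function for the choices is (1 + y^2)·(y + y^4)·(1 + y^4 + y^8 + y^12 + y^16)·(1 + y + y^2 + y^3 + y^4); the count is [y^3].
(1 + y^2) has coefficients 1,0,1 for degrees 0…2.
(y + y^4) has coefficients 0,1,0,0 for degrees 0…3.
Multiplying by (1 + y^4 + y^8 + y^12 + y^16) gives running coefficients 0,1,0,0 for degrees 0…3.
Finally multiplying by (1 + y + y^2 + y^3 + y^4), the product of all factors after the first has coefficients 0,1,1,1 for degrees 0…3.
[y^3] = 1·1 + 1·1 = 2.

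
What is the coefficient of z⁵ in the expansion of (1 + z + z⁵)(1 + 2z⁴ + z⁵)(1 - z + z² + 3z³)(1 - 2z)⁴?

58

(1 + z + z⁵) has coefficients 1,1,0,0,0,1 for degrees 0…5.
(1 + 2z⁴ + z⁵) has coefficients 1,0,0,0,2,1 for degrees 0…5.
Multiplying by (1 - z + z² + 3z³) gives running coefficients 1,-1,1,3,2,-1 for degrees 0…5.
Finally multiplying by (1 - 2z)⁴, the product of all factors after the first has coefficients 1,-9,33,-61,50,7 for degrees 0…5.
[z⁵] = 1·7 + 1·50 + 1·1 = 58.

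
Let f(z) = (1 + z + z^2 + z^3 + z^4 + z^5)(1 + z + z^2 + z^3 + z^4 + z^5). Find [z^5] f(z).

6

(1 + z + z^2 + z^3 + z^4 + z^5) has coefficients 1,1,1,1,1,1 for degrees 0…5.
(1 + z + z^2 + z^3 + z^4 + z^5) has coefficients 1,1,1,1,1,1 for degrees 0…5.
[z^5] = 1·1 + 1·1 + 1·1 + 1·1 + 1·1 + 1·1 = 6.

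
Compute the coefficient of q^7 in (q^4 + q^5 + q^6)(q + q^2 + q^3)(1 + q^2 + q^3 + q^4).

(q^4 + q^5 + q^6) has coefficients 0,0,0,0,1,1,1 for degrees 0…6.
(q + q^2 + q^3) has coefficients 0,1,1,1,0,0,0,0 for degrees 0…7.
Finally multiplying by (1 + q^2 + q^3 + q^4), the product of all factors after the first has coefficients 0,1,1,2,2,3,2,1 for degrees 0…7.
[q^7] = 1·2 + 1·1 + 1·1 = 4.

4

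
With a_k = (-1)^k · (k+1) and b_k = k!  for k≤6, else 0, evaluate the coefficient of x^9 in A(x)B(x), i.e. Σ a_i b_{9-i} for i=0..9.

-2399

The convolution is the x^9 coefficient of A(x)B(x).
Σ = 1·0 − 2·0 + 3·0 − 4·720 + 5·120 − 6·24 + 7·6 − 8·2 + 9·1 − 10·1 = -2399.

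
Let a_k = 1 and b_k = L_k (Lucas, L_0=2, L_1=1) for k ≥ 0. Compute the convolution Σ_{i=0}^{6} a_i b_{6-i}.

Write out a_i and b_{6-i} for i = 0,…,6 and sum the products.
Σ = 1·18 + 1·11 + 1·7 + 1·4 + 1·3 + 1·1 + 1·2 = 46.

46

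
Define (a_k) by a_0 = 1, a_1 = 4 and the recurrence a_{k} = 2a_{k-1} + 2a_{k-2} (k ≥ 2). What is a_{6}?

The ordinary generating function has denominator 1 - 2q - 2q^2.
Iterating the recurrence: a_0,…,a_{6} = 1, 4, 10, 28, 76, 208, 568.

568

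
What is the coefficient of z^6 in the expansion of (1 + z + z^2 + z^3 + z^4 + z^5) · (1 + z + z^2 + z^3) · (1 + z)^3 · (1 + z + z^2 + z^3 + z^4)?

121

(1 + z + z^2 + z^3 + z^4 + z^5) has coefficients 1,1,1,1,1,1 for degrees 0…5.
(1 + z + z^2 + z^3) has coefficients 1,1,1,1,0,0,0 for degrees 0…6.
Multiplying by (1 + z)^3 gives running coefficients 1,4,7,8,7,4,1 for degrees 0…6.
Finally multiplying by (1 + z + z^2 + z^3 + z^4), the product of all factors after the first has coefficients 1,5,12,20,27,30,27 for degrees 0…6.
[z^6] = 1·27 + 1·30 + 1·27 + 1·20 + 1·12 + 1·5 = 121.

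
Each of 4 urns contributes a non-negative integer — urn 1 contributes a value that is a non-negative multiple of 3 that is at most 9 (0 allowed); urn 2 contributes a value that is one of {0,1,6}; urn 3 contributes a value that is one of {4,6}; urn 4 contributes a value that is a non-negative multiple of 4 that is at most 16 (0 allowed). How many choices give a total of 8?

2

The generating function for the choices is (1 + t^3 + t^6 + t^9)·(1 + t + t^6)·(t^4 + t^6)·(1 + t^4 + t^8 + t^12 + t^16); the count is [t^8].
(1 + t^3 + t^6 + t^9) has coefficients 1,0,0,1,0,0,1,0,0 for degrees 0…8.
(1 + t + t^6) has coefficients 1,1,0,0,0,0,1,0,0 for degrees 0…8.
Multiplying by (t^4 + t^6) gives running coefficients 0,0,0,0,1,1,1,1,0 for degrees 0…8.
Finally multiplying by (1 + t^4 + t^8 + t^12 + t^16), the product of all factors after the first has coefficients 0,0,0,0,1,1,1,1,1 for degrees 0…8.
[t^8] = 1·1 + 1·1 + 1·0 = 2.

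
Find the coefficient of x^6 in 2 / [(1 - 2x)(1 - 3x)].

Partial fractions give a closed form: a_n = (-4)·2^n + (6)·3^n.
At n = 6: a_6 = 4118.

4118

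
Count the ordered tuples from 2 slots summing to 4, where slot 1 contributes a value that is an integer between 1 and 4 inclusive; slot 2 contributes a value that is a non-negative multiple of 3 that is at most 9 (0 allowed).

The generating function for the choices is (t + t^2 + t^3 + t^4)·(1 + t^3 + t^6 + t^9); the count is [t^4].
(t + t^2 + t^3 + t^4) has coefficients 0,1,1,1,1 for degrees 0…4.
(1 + t^3 + t^6 + t^9) has coefficients 1,0,0,1,0 for degrees 0…4.
[t^4] = 1·1 + 1·0 + 1·0 + 1·1 = 2.

2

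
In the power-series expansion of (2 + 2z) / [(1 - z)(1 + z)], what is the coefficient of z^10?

The denominator gives the recurrence a_n = a_(n−2) for n ≥ 2; the numerator fixes a_0 = 2, a_1 = 2.
Iterating: 2, 2, 2, 2, 2, 2, 2, 2, 2, 2, 2, so a_10 = 2.

2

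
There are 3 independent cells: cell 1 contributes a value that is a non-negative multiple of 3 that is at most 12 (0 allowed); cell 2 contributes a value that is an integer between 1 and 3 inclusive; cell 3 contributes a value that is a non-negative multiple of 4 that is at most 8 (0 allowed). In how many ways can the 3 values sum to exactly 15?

The generating function for the choices is (1 + t^3 + t^6 + t^9 + t^12)·(t + t^2 + t^3)·(1 + t^4 + t^8); the count is [t^15].
(1 + t^3 + t^6 + t^9 + t^12) has coefficients 1,0,0,1,0,0,1,0,0,1,0,0,1 for degrees 0…12.
(t + t^2 + t^3) has coefficients 0,1,1,1,0,0,0,0,0,0,0,0,0,0,0,0 for degrees 0…15.
Finally multiplying by (1 + t^4 + t^8), the product of all factors after the first has coefficients 0,1,1,1,0,1,1,1,0,1,1,1,0,0,0,0 for degrees 0…15.
[t^15] = 1·0 + 1·0 + 1·1 + 1·1 + 1·1 = 3.

3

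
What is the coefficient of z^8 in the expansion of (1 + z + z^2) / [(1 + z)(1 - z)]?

The denominator gives the recurrence a_n = a_(n−2) for n ≥ 3; the numerator fixes a_0 = 1, a_1 = 1, a_2 = 2.
Iterating: 1, 1, 2, 1, 2, 1, 2, 1, 2, so a_8 = 2.

2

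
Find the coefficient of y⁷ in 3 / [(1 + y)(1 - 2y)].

The denominator gives the recurrence a_n = a_(n−1) + 2a_(n−2) for n ≥ 2; the numerator fixes a_0 = 3, a_1 = 3.
Iterating: 3, 3, 9, 15, 33, 63, 129, 255, so a_7 = 255.

255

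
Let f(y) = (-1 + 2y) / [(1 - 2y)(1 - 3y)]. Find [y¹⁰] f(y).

-59049

The denominator gives the recurrence a_n = 5a_(n−1) − 6a_(n−2) for n ≥ 2; the numerator fixes a_0 = -1, a_1 = -3.
Iterating: -1, -3, -9, -27, -81, -243, -729, -2187, -6561, -19683, -59049, so a_10 = -59049.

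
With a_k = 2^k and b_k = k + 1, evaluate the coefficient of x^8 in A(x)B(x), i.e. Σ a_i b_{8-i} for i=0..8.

The convolution is the t^8 coefficient of A(t)B(t).
Σ = 1·9 + 2·8 + 4·7 + 8·6 + 16·5 + 32·4 + 64·3 + 128·2 + 256·1 = 1013.

1013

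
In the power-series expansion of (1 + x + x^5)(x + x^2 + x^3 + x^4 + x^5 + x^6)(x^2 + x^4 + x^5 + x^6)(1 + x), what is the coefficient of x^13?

(1 + x + x^5) has coefficients 1,1,0,0,0,1 for degrees 0…5.
(x + x^2 + x^3 + x^4 + x^5 + x^6) has coefficients 0,1,1,1,1,1,1,0,0,0,0,0,0,0 for degrees 0…13.
Multiplying by (x^2 + x^4 + x^5 + x^6) gives running coefficients 0,0,0,1,1,2,3,4,4,3,3,2,1,0 for degrees 0…13.
Finally multiplying by (1 + x), the product of all factors after the first has coefficients 0,0,0,1,2,3,5,7,8,7,6,5,3,1 for degrees 0…13.
[x^13] = 1·1 + 1·3 + 1·8 = 12.

12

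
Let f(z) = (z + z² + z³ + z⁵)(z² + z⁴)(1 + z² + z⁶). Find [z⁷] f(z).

(z + z² + z³ + z⁵) has coefficients 0,1,1,1,0,1 for degrees 0…5.
(z² + z⁴) has coefficients 0,0,1,0,1,0,0,0 for degrees 0…7.
Finally multiplying by (1 + z² + z⁶), the product of all factors after the first has coefficients 0,0,1,0,2,0,1,0 for degrees 0…7.
[z⁷] = 1·1 + 1·0 + 1·2 + 1·1 = 4.

4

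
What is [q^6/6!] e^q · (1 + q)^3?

229

The EGF product rule gives c_6 = Σ_{k_1+k_2=6} C(6; k_1,k_2) · ∏ g_i(k_i), where e^q gives (1)^k; (1+q)^3 gives the falling factorial (3)_k.
g_1(k) for k = 0…6: 1, 1, 1, 1, 1, 1, 1.
g_2(k) for k = 0…6: 1, 3, 6, 6, 0, 0, 0.
c_6 = Σ_k C(6,k)·g_1(k)·g_2(6−k) = 20·1·6 + 15·1·6 + 6·1·3 + 1·1·1 = 120 + 90 + 18 + 1 = 229.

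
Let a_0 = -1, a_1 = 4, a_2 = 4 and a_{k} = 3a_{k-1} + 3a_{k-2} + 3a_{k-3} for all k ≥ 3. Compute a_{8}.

20799

The ordinary generating function has denominator 1 - 3t - 3t^2 - 3t^3.
Iterating the recurrence: a_0,…,a_{8} = -1, 4, 4, 21, 87, 336, 1332, 5265, 20799.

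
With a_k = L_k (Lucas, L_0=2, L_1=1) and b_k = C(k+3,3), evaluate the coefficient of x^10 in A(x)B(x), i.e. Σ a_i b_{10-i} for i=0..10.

This is [x^10] in the product of the two ordinary generating functions.
Σ = 2·286 + 1·220 + 3·165 + 4·120 + 7·84 + 11·56 + 18·35 + 29·20 + 47·10 + 76·4 + 123·1 = 5078.

5078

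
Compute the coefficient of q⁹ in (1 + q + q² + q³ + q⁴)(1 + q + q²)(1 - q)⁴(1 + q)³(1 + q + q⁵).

2

(1 + q + q² + q³ + q⁴) has coefficients 1,1,1,1,1 for degrees 0…4.
(1 + q + q²) has coefficients 1,1,1,0,0,0,0,0,0,0 for degrees 0…9.
Multiplying by (1 - q)⁴ gives running coefficients 1,-3,3,-2,3,-3,1,0,0,0 for degrees 0…9.
Multiplying by (1 + q)³ gives running coefficients 1,0,-3,-1,3,3,-1,-3,0,1 for degrees 0…9.
Finally multiplying by (1 + q + q⁵), the product of all factors after the first has coefficients 1,1,-3,-4,2,7,2,-7,-4,4 for degrees 0…9.
[q⁹] = 1·4 + 1·(-4) + 1·(-7) + 1·2 + 1·7 = 2.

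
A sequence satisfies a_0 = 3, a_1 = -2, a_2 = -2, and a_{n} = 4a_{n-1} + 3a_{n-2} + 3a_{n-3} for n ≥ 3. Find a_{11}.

The ordinary generating function has denominator 1 - 4y - 3y^2 - 3y^3.
Iterating the recurrence: a_0,…,a_{11} = 3, -2, -2, -5, -32, -149, -707, -3371, -16052, -76442, -364037, -1733630.

-1733630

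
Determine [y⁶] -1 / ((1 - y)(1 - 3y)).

The denominator gives the recurrence a_n = 4a_(n−1) − 3a_(n−2) for n ≥ 2; the numerator fixes a_0 = -1, a_1 = -4.
Iterating: -1, -4, -13, -40, -121, -364, -1093, so a_6 = -1093.

-1093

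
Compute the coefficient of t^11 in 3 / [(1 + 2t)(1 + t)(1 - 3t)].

234234

Partial fractions give a closed form: a_n = (12/5)·(-2)^n + (-3/4)·(-1)^n + (27/20)·3^n.
At n = 11: a_11 = 234234.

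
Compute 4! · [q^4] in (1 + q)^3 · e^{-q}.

1

The EGF product rule gives c_4 = Σ_{k_1+k_2=4} C(4; k_1,k_2) · ∏ g_i(k_i), where (1+q)^3 gives the falling factorial (3)_k; e^{-q} gives (-1)^k.
g_1(k) for k = 0…4: 1, 3, 6, 6, 0.
g_2(k) for k = 0…4: 1, -1, 1, -1, 1.
c_4 = Σ_k C(4,k)·g_1(k)·g_2(4−k) = 1·1·1 + 4·3·(-1) + 6·6·1 + 4·6·(-1) = 1 − 12 + 36 − 24 = 1.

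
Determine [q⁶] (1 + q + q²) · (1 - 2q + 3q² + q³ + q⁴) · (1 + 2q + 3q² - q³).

18

(1 + q + q²) has coefficients 1,1,1 for degrees 0…2.
(1 - 2q + 3q² + q³ + q⁴) has coefficients 1,-2,3,1,1,0,0 for degrees 0…6.
Finally multiplying by (1 + 2q + 3q² - q³), the product of all factors after the first has coefficients 1,0,2,0,14,2,2 for degrees 0…6.
[q⁶] = 1·2 + 1·2 + 1·14 = 18.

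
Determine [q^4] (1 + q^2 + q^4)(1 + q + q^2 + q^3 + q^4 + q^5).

(1 + q^2 + q^4) has coefficients 1,0,1,0,1 for degrees 0…4.
(1 + q + q^2 + q^3 + q^4 + q^5) has coefficients 1,1,1,1,1 for degrees 0…4.
[q^4] = 1·1 + 1·1 + 1·1 = 3.

3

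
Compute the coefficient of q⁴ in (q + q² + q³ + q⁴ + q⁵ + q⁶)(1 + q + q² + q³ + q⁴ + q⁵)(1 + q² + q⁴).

6

(q + q² + q³ + q⁴ + q⁵ + q⁶) has coefficients 0,1,1,1,1 for degrees 0…4.
(1 + q + q² + q³ + q⁴ + q⁵) has coefficients 1,1,1,1,1 for degrees 0…4.
Finally multiplying by (1 + q² + q⁴), the product of all factors after the first has coefficients 1,1,2,2,3 for degrees 0…4.
[q⁴] = 1·2 + 1·2 + 1·1 + 1·1 = 6.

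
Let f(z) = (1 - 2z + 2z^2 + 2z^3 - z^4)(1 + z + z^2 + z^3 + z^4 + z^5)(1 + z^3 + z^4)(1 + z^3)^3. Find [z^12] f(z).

(1 - 2z + 2z^2 + 2z^3 - z^4) has coefficients 1,-2,2,2,-1 for degrees 0…4.
(1 + z + z^2 + z^3 + z^4 + z^5) has coefficients 1,1,1,1,1,1,0,0,0,0,0,0,0 for degrees 0…12.
Multiplying by (1 + z^3 + z^4) gives running coefficients 1,1,1,2,3,3,2,2,2,1,0,0,0 for degrees 0…12.
Finally multiplying by (1 + z^3)^3, the product of all factors after the first has coefficients 1,1,1,5,6,6,11,14,14,14,16,16,11 for degrees 0…12.
[z^12] = 1·11 − 2·16 + 2·16 + 2·14 − 1·14 = 25.

25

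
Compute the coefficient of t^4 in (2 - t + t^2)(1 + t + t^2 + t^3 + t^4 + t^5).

(2 - t + t^2) has coefficients 2,-1,1 for degrees 0…2.
(1 + t + t^2 + t^3 + t^4 + t^5) has coefficients 1,1,1,1,1 for degrees 0…4.
[t^4] = 2·1 − 1·1 + 1·1 = 2.

2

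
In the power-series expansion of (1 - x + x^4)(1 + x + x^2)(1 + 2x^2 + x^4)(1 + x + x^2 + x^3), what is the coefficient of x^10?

6

(1 - x + x^4) has coefficients 1,-1,0,0,1 for degrees 0…4.
(1 + x + x^2) has coefficients 1,1,1,0,0,0,0,0,0,0,0 for degrees 0…10.
Multiplying by (1 + 2x^2 + x^4) gives running coefficients 1,1,3,2,3,1,1,0,0,0,0 for degrees 0…10.
Finally multiplying by (1 + x + x^2 + x^3), the product of all factors after the first has coefficients 1,2,5,7,9,9,7,5,2,1,0 for degrees 0…10.
[x^10] = 1·0 − 1·1 + 1·7 = 6.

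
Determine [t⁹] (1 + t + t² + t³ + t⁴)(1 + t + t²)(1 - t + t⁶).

3

(1 + t + t² + t³ + t⁴) has coefficients 1,1,1,1,1 for degrees 0…4.
(1 + t + t²) has coefficients 1,1,1,0,0,0,0,0,0,0 for degrees 0…9.
Finally multiplying by (1 - t + t⁶), the product of all factors after the first has coefficients 1,0,0,-1,0,0,1,1,1,0 for degrees 0…9.
[t⁹] = 1·0 + 1·1 + 1·1 + 1·1 + 1·0 = 3.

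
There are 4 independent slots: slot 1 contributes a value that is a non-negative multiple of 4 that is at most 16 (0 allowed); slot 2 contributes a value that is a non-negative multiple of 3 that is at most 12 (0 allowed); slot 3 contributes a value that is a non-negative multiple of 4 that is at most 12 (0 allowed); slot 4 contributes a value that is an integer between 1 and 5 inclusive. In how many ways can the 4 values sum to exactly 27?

20

The generating function for the choices is (1 + y^4 + y^8 + y^12 + y^16)·(1 + y^3 + y^6 + y^9 + y^12)·(1 + y^4 + y^8 + y^12)·(y + y^2 + y^3 + y^4 + y^5); the count is [y^27].
(1 + y^4 + y^8 + y^12 + y^16) has coefficients 1,0,0,0,1,0,0,0,1,0,0,0,1,0,0,0,1 for degrees 0…16.
(1 + y^3 + y^6 + y^9 + y^12) has coefficients 1,0,0,1,0,0,1,0,0,1,0,0,1,0,0,0,0,0,0,0,0,0,0,0,0,0,0,0 for degrees 0…27.
Multiplying by (1 + y^4 + y^8 + y^12) gives running coefficients 1,0,0,1,1,0,1,1,1,1,1,1,2,1,1,1,1,1,1,0,1,1,0,0,1,0,0,0 for degrees 0…27.
Finally multiplying by (y + y^2 + y^3 + y^4 + y^5), the product of all factors after the first has coefficients 0,1,1,1,2,3,2,3,4,4,4,5,5,6,6,6,6,6,5,5,4,4,4,3,2,3,2,1 for degrees 0…27.
[y^27] = 1·1 + 1·3 + 1·5 + 1·6 + 1·5 = 20.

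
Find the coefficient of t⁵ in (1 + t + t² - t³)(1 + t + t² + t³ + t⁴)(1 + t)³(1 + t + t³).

47

(1 + t + t² - t³) has coefficients 1,1,1,-1 for degrees 0…3.
(1 + t + t² + t³ + t⁴) has coefficients 1,1,1,1,1,0 for degrees 0…5.
Multiplying by (1 + t)³ gives running coefficients 1,4,7,8,8,7 for degrees 0…5.
Finally multiplying by (1 + t + t³), the product of all factors after the first has coefficients 1,5,11,16,20,22 for degrees 0…5.
[t⁵] = 1·22 + 1·20 + 1·16 − 1·11 = 47.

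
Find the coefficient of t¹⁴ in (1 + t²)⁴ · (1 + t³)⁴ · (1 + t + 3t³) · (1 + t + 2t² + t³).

592

(1 + t²)⁴ has coefficients 1,0,4,0,6,0,4,0,1 for degrees 0…8.
(1 + t³)⁴ has coefficients 1,0,0,4,0,0,6,0,0,4,0,0,1,0,0 for degrees 0…14.
Multiplying by (1 + t + 3t³) gives running coefficients 1,1,0,7,4,0,18,6,0,22,4,0,13,1,0 for degrees 0…14.
Finally multiplying by (1 + t + 2t² + t³), the product of all factors after the first has coefficients 1,2,3,10,12,18,33,28,42,52,32,48,43,18,27 for degrees 0…14.
[t¹⁴] = 1·27 + 4·43 + 6·32 + 4·42 + 1·33 = 592.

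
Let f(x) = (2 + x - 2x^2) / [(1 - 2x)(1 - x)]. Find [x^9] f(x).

2047

The denominator gives the recurrence a_n = 3a_(n−1) − 2a_(n−2) for n ≥ 3; the numerator fixes a_0 = 2, a_1 = 7, a_2 = 15.
Iterating: 2, 7, 15, 31, 63, 127, 255, 511, 1023, 2047, so a_9 = 2047.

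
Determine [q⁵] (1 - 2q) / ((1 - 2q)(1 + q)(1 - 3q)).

182

The denominator gives the recurrence a_n = 4a_(n−1) − a_(n−2) − 6a_(n−3) for n ≥ 3; the numerator fixes a_0 = 1, a_1 = 2, a_2 = 7.
Iterating: 1, 2, 7, 20, 61, 182, so a_5 = 182.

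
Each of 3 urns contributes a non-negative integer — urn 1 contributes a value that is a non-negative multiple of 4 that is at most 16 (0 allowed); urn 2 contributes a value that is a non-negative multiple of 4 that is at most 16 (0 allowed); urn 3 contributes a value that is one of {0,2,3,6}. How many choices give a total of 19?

The generating function for the choices is (1 + y⁴ + y⁸ + y¹² + y¹⁶)·(1 + y⁴ + y⁸ + y¹² + y¹⁶)·(1 + y² + y³ + y⁶); the count is [y¹⁹].
(1 + y⁴ + y⁸ + y¹² + y¹⁶) has coefficients 1,0,0,0,1,0,0,0,1,0,0,0,1,0,0,0,1 for degrees 0…16.
(1 + y⁴ + y⁸ + y¹² + y¹⁶) has coefficients 1,0,0,0,1,0,0,0,1,0,0,0,1,0,0,0,1,0,0,0 for degrees 0…19.
Finally multiplying by (1 + y² + y³ + y⁶), the product of all factors after the first has coefficients 1,0,1,1,1,0,2,1,1,0,2,1,1,0,2,1,1,0,2,1 for degrees 0…19.
[y¹⁹] = 1·1 + 1·1 + 1·1 + 1·1 + 1·1 = 5.

5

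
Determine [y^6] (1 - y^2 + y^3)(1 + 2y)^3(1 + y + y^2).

(1 - y^2 + y^3) has coefficients 1,0,-1,1 for degrees 0…3.
(1 + 2y)^3 has coefficients 1,6,12,8,0,0,0 for degrees 0…6.
Finally multiplying by (1 + y + y^2), the product of all factors after the first has coefficients 1,7,19,26,20,8,0 for degrees 0…6.
[y^6] = 1·0 − 1·20 + 1·26 = 6.

6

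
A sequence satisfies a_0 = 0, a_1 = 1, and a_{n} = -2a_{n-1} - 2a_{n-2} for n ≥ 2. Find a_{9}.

16

The ordinary generating function has denominator 1 + 2t + 2t^2.
Iterating the recurrence: a_0,…,a_{9} = 0, 1, -2, 2, 0, -4, 8, -8, 0, 16.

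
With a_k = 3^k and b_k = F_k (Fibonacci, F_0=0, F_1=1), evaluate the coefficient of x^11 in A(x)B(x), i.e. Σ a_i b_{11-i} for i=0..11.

Write out a_i and b_{11-i} for i = 0,…,11 and sum the products.
Σ = 1·89 + 3·55 + 9·34 + 27·21 + 81·13 + 243·8 + 729·5 + 2187·3 + 6561·2 + 19683·1 + 59049·1 + 177147·0 = 106184.

106184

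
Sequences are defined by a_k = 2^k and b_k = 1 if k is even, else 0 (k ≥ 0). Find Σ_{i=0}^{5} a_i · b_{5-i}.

This is [x^5] in the product of the two ordinary generating functions.
Σ = 1·0 + 2·1 + 4·0 + 8·1 + 16·0 + 32·1 = 42.

42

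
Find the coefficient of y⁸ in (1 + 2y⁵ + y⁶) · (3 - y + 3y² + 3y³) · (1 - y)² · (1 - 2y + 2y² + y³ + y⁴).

(1 + 2y⁵ + y⁶) has coefficients 1,0,0,0,0,2,1 for degrees 0…6.
(3 - y + 3y² + 3y³) has coefficients 3,-1,3,3,0,0,0,0,0 for degrees 0…8.
Multiplying by (1 - y)² gives running coefficients 3,-7,8,-4,-3,3,0,0,0 for degrees 0…8.
Finally multiplying by (1 - 2y + 2y² + y³ + y⁴), the product of all factors after the first has coefficients 3,-13,28,-31,17,2,-8,-1,0 for degrees 0…8.
[y⁸] = 1·0 + 2·(-31) + 1·28 = -34.

-34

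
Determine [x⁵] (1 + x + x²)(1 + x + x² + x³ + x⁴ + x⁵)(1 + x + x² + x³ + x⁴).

(1 + x + x²) has coefficients 1,1,1 for degrees 0…2.
(1 + x + x² + x³ + x⁴ + x⁵) has coefficients 1,1,1,1,1,1 for degrees 0…5.
Finally multiplying by (1 + x + x² + x³ + x⁴), the product of all factors after the first has coefficients 1,2,3,4,5,5 for degrees 0…5.
[x⁵] = 1·5 + 1·5 + 1·4 = 14.

14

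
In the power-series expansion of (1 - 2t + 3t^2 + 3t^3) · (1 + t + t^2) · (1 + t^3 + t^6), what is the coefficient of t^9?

4

(1 - 2t + 3t^2 + 3t^3) has coefficients 1,-2,3,3 for degrees 0…3.
(1 + t + t^2) has coefficients 1,1,1,0,0,0,0,0,0,0 for degrees 0…9.
Finally multiplying by (1 + t^3 + t^6), the product of all factors after the first has coefficients 1,1,1,1,1,1,1,1,1,0 for degrees 0…9.
[t^9] = 1·0 − 2·1 + 3·1 + 3·1 = 4.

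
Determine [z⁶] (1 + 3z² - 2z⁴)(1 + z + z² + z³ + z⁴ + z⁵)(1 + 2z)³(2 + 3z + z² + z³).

(1 + 3z² - 2z⁴) has coefficients 1,0,3,0,-2 for degrees 0…4.
(1 + z + z² + z³ + z⁴ + z⁵) has coefficients 1,1,1,1,1,1,0 for degrees 0…6.
Multiplying by (1 + 2z)³ gives running coefficients 1,7,19,27,27,27,26 for degrees 0…6.
Finally multiplying by (2 + 3z + z² + z³), the product of all factors after the first has coefficients 2,17,60,119,161,181,187 for degrees 0…6.
[z⁶] = 1·187 + 3·161 − 2·60 = 550.

550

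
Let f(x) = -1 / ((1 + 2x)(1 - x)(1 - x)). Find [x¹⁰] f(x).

-459

The denominator gives the recurrence a_n = 3a_(n−2) − 2a_(n−3) for n ≥ 3; the numerator fixes a_0 = -1, a_1 = 0, a_2 = -3.
Iterating: -1, 0, -3, 2, -9, 12, -31, 54, -117, 224, -459, so a_10 = -459.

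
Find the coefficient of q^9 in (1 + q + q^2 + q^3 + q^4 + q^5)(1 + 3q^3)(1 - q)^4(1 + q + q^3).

(1 + q + q^2 + q^3 + q^4 + q^5) has coefficients 1,1,1,1,1,1 for degrees 0…5.
(1 + 3q^3) has coefficients 1,0,0,3,0,0,0,0,0,0 for degrees 0…9.
Multiplying by (1 - q)^4 gives running coefficients 1,-4,6,-1,-11,18,-12,3,0,0 for degrees 0…9.
Finally multiplying by (1 + q + q^3), the product of all factors after the first has coefficients 1,-3,2,6,-16,13,5,-20,21,-12 for degrees 0…9.
[q^9] = 1·(-12) + 1·21 + 1·(-20) + 1·5 + 1·13 + 1·(-16) = -9.

-9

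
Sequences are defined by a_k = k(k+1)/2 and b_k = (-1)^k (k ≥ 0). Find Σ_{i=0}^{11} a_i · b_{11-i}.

36

This is [x^11] in the product of the two ordinary generating functions.
Σ = 0·(-1) + 1·1 + 3·(-1) + 6·1 + 10·(-1) + 15·1 + 21·(-1) + 28·1 + 36·(-1) + 45·1 + 55·(-1) + 66·1 = 36.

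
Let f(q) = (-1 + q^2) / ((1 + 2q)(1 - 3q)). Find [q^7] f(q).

The denominator gives the recurrence a_n = a_(n−1) + 6a_(n−2) for n ≥ 3; the numerator fixes a_0 = -1, a_1 = -1, a_2 = -6.
Iterating: -1, -1, -6, -12, -48, -120, -408, -1128, so a_7 = -1128.

-1128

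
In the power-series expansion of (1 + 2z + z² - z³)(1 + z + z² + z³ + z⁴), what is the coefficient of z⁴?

3

(1 + 2z + z² - z³) has coefficients 1,2,1,-1 for degrees 0…3.
(1 + z + z² + z³ + z⁴) has coefficients 1,1,1,1,1 for degrees 0…4.
[z⁴] = 1·1 + 2·1 + 1·1 − 1·1 = 3.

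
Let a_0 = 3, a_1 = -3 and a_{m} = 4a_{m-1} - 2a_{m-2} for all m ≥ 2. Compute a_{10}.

-362016

The ordinary generating function has denominator 1 - 4y + 2y^2.
Iterating the recurrence: a_0,…,a_{10} = 3, -3, -18, -66, -228, -780, -2664, -9096, -31056, -106032, -362016.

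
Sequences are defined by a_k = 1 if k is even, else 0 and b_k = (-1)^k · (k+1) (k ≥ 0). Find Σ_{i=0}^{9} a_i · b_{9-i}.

The convolution is the t^9 coefficient of A(t)B(t).
Σ = 1·(-10) + 0·9 + 1·(-8) + 0·7 + 1·(-6) + 0·5 + 1·(-4) + 0·3 + 1·(-2) + 0·1 = -30.

-30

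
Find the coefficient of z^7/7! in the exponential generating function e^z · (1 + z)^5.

9276

The EGF product rule gives c_7 = Σ_{k_1+k_2=7} C(7; k_1,k_2) · ∏ g_i(k_i), where e^z gives (1)^k; (1+z)^5 gives the falling factorial (5)_k.
g_1(k) for k = 0…7: 1, 1, 1, 1, 1, 1, 1, 1.
g_2(k) for k = 0…7: 1, 5, 20, 60, 120, 120, 0, 0.
c_7 = Σ_k C(7,k)·g_1(k)·g_2(7−k) = 21·1·120 + 35·1·120 + 35·1·60 + 21·1·20 + 7·1·5 + 1·1·1 = 2520 + 4200 + 2100 + 420 + 35 + 1 = 9276.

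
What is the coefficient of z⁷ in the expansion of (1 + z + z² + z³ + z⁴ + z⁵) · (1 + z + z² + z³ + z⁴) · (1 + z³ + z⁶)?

10

(1 + z + z² + z³ + z⁴ + z⁵) has coefficients 1,1,1,1,1,1 for degrees 0…5.
(1 + z + z² + z³ + z⁴) has coefficients 1,1,1,1,1,0,0,0 for degrees 0…7.
Finally multiplying by (1 + z³ + z⁶), the product of all factors after the first has coefficients 1,1,1,2,2,1,2,2 for degrees 0…7.
[z⁷] = 1·2 + 1·2 + 1·1 + 1·2 + 1·2 + 1·1 = 10.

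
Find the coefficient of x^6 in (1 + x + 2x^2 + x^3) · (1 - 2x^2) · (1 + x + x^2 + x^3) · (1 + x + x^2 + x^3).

-17

(1 + x + 2x^2 + x^3) has coefficients 1,1,2,1 for degrees 0…3.
(1 - 2x^2) has coefficients 1,0,-2,0,0,0,0 for degrees 0…6.
Multiplying by (1 + x + x^2 + x^3) gives running coefficients 1,1,-1,-1,-2,-2,0 for degrees 0…6.
Finally multiplying by (1 + x + x^2 + x^3), the product of all factors after the first has coefficients 1,2,1,0,-3,-6,-5 for degrees 0…6.
[x^6] = 1·(-5) + 1·(-6) + 2·(-3) + 1·0 = -17.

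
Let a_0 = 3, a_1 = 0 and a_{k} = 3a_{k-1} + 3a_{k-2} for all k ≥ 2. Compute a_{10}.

317844

The ordinary generating function has denominator 1 - 3x - 3x^2.
Iterating the recurrence: a_0,…,a_{10} = 3, 0, 9, 27, 108, 405, 1539, 5832, 22113, 83835, 317844.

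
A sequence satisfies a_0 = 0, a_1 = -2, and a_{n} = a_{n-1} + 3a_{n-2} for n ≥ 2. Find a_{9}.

-1016

The ordinary generating function has denominator 1 - y - 3y^2.
Iterating the recurrence: a_0,…,a_{9} = 0, -2, -2, -8, -14, -38, -80, -194, -434, -1016.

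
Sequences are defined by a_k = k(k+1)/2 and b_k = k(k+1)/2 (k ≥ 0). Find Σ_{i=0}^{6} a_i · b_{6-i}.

This is [x^6] in the product of the two ordinary generating functions.
Σ = 0·21 + 1·15 + 3·10 + 6·6 + 10·3 + 15·1 + 21·0 = 126.

126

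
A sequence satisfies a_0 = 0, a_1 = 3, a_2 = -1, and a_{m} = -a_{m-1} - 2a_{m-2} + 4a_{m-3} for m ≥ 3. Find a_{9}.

-365

The ordinary generating function has denominator 1 + q + 2q^2 - 4q^3.
Iterating the recurrence: a_0,…,a_{9} = 0, 3, -1, -5, 19, -13, -45, 147, -109, -365.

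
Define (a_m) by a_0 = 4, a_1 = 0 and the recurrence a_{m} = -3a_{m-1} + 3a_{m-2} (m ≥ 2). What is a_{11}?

-1606716

The ordinary generating function has denominator 1 + 3z - 3z^2.
Iterating the recurrence: a_0,…,a_{11} = 4, 0, 12, -36, 144, -540, 2052, -7776, 29484, -111780, 423792, -1606716.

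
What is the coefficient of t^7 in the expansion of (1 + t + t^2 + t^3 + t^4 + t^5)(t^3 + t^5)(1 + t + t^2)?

(1 + t + t^2 + t^3 + t^4 + t^5) has coefficients 1,1,1,1,1,1 for degrees 0…5.
(t^3 + t^5) has coefficients 0,0,0,1,0,1,0,0 for degrees 0…7.
Finally multiplying by (1 + t + t^2), the product of all factors after the first has coefficients 0,0,0,1,1,2,1,1 for degrees 0…7.
[t^7] = 1·1 + 1·1 + 1·2 + 1·1 + 1·1 + 1·0 = 6.

6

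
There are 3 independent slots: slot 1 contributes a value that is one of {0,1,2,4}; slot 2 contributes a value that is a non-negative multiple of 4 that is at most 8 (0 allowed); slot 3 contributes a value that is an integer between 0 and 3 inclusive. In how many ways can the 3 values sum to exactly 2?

3

The generating function for the choices is (1 + x + x² + x⁴)·(1 + x⁴ + x⁸)·(1 + x + x² + x³); the count is [x²].
(1 + x + x² + x⁴) has coefficients 1,1,1 for degrees 0…2.
(1 + x⁴ + x⁸) has coefficients 1,0,0 for degrees 0…2.
Finally multiplying by (1 + x + x² + x³), the product of all factors after the first has coefficients 1,1,1 for degrees 0…2.
[x²] = 1·1 + 1·1 + 1·1 = 3.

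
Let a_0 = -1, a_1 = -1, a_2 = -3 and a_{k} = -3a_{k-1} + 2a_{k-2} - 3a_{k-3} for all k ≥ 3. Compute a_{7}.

The ordinary generating function has denominator 1 + 3x - 2x^2 + 3x^3.
Iterating the recurrence: a_0,…,a_{7} = -1, -1, -3, 10, -33, 128, -480, 1795.

1795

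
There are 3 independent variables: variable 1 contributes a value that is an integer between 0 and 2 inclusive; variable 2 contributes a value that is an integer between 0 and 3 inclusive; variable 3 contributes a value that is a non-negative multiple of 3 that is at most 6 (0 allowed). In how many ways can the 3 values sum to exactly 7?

The generating function for the choices is (1 + y + y^2)·(1 + y + y^2 + y^3)·(1 + y^3 + y^6); the count is [y^7].
(1 + y + y^2) has coefficients 1,1,1 for degrees 0…2.
(1 + y + y^2 + y^3) has coefficients 1,1,1,1,0,0,0,0 for degrees 0…7.
Finally multiplying by (1 + y^3 + y^6), the product of all factors after the first has coefficients 1,1,1,2,1,1,2,1 for degrees 0…7.
[y^7] = 1·1 + 1·2 + 1·1 = 4.

4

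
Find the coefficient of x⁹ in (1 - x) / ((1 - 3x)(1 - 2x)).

The denominator gives the recurrence a_n = 5a_(n−1) − 6a_(n−2) for n ≥ 3; the numerator fixes a_0 = 1, a_1 = 4, a_2 = 14.
Iterating: 1, 4, 14, 46, 146, 454, 1394, 4246, 12866, 38854, so a_9 = 38854.

38854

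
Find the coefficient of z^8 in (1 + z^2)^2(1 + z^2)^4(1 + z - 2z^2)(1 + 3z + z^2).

(1 + z^2)^2 has coefficients 1,0,2,0,1 for degrees 0…4.
(1 + z^2)^4 has coefficients 1,0,4,0,6,0,4,0,1 for degrees 0…8.
Multiplying by (1 + z - 2z^2) gives running coefficients 1,1,2,4,-2,6,-8,4,-7 for degrees 0…8.
Finally multiplying by (1 + 3z + z^2), the product of all factors after the first has coefficients 1,4,6,11,12,4,8,-14,-3 for degrees 0…8.
[z^8] = 1·(-3) + 2·8 + 1·12 = 25.

25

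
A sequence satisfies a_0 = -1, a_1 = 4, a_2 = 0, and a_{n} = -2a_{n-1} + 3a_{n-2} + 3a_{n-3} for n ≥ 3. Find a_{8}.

The ordinary generating function has denominator 1 + 2x - 3x^2 - 3x^3.
Iterating the recurrence: a_0,…,a_{8} = -1, 4, 0, 9, -6, 39, -69, 237, -564.

-564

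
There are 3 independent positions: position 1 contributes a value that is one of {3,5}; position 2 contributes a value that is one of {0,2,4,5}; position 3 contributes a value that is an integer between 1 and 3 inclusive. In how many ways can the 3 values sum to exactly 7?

2

The generating function for the choices is (z^3 + z^5)·(1 + z^2 + z^4 + z^5)·(z + z^2 + z^3); the count is [z^7].
(z^3 + z^5) has coefficients 0,0,0,1,0,1 for degrees 0…5.
(1 + z^2 + z^4 + z^5) has coefficients 1,0,1,0,1,1,0,0 for degrees 0…7.
Finally multiplying by (z + z^2 + z^3), the product of all factors after the first has coefficients 0,1,1,2,1,2,2,2 for degrees 0…7.
[z^7] = 1·1 + 1·1 = 2.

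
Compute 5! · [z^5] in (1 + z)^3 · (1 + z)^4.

2520

The EGF product rule gives c_5 = Σ_{k_1+k_2=5} C(5; k_1,k_2) · ∏ g_i(k_i), where (1+z)^3 gives the falling factorial (3)_k; (1+z)^4 gives the falling factorial (4)_k.
g_1(k) for k = 0…5: 1, 3, 6, 6, 0, 0.
g_2(k) for k = 0…5: 1, 4, 12, 24, 24, 0.
c_5 = Σ_k C(5,k)·g_1(k)·g_2(5−k) = 5·3·24 + 10·6·24 + 10·6·12 = 360 + 1440 + 720 = 2520.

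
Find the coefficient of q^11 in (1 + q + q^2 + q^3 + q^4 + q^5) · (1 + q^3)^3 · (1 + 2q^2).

(1 + q + q^2 + q^3 + q^4 + q^5) has coefficients 1,1,1,1,1,1 for degrees 0…5.
(1 + q^3)^3 has coefficients 1,0,0,3,0,0,3,0,0,1,0,0 for degrees 0…11.
Finally multiplying by (1 + 2q^2), the product of all factors after the first has coefficients 1,0,2,3,0,6,3,0,6,1,0,2 for degrees 0…11.
[q^11] = 1·2 + 1·0 + 1·1 + 1·6 + 1·0 + 1·3 = 12.

12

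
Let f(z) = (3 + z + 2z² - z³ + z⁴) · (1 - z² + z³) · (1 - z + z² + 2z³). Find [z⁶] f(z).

-3

(3 + z + 2z² - z³ + z⁴) has coefficients 3,1,2,-1,1 for degrees 0…4.
(1 - z² + z³) has coefficients 1,0,-1,1,0,0,0 for degrees 0…6.
Finally multiplying by (1 - z + z² + 2z³), the product of all factors after the first has coefficients 1,-1,0,4,-2,-1,2 for degrees 0…6.
[z⁶] = 3·2 + 1·(-1) + 2·(-2) − 1·4 + 1·0 = -3.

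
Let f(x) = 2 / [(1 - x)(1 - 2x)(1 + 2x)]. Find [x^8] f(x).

Partial fractions give a closed form: a_n = (-2/3)·1^n + (2)·2^n + (2/3)·(-2)^n.
At n = 8: a_8 = 682.

682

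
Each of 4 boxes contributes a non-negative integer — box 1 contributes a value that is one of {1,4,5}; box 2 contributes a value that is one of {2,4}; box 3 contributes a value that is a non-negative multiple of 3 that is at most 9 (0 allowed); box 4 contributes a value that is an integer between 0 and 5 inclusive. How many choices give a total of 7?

The generating function for the choices is (t + t^4 + t^5)·(t^2 + t^4)·(1 + t^3 + t^6 + t^9)·(1 + t + t^2 + t^3 + t^4 + t^5); the count is [t^7].
(t + t^4 + t^5) has coefficients 0,1,0,0,1,1 for degrees 0…5.
(t^2 + t^4) has coefficients 0,0,1,0,1,0,0,0 for degrees 0…7.
Multiplying by (1 + t^3 + t^6 + t^9) gives running coefficients 0,0,1,0,1,1,0,1 for degrees 0…7.
Finally multiplying by (1 + t + t^2 + t^3 + t^4 + t^5), the product of all factors after the first has coefficients 0,0,1,1,2,3,3,4 for degrees 0…7.
[t^7] = 1·3 + 1·1 + 1·1 = 5.

5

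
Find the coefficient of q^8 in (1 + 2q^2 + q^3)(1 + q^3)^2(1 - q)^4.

(1 + 2q^2 + q^3) has coefficients 1,0,2,1 for degrees 0…3.
(1 + q^3)^2 has coefficients 1,0,0,2,0,0,1,0,0 for degrees 0…8.
Finally multiplying by (1 - q)^4, the product of all factors after the first has coefficients 1,-4,6,-2,-7,12,-7,-2,6 for degrees 0…8.
[q^8] = 1·6 + 2·(-7) + 1·12 = 4.

4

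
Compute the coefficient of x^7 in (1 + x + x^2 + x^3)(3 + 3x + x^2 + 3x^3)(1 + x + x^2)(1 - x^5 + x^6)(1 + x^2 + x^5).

(1 + x + x^2 + x^3) has coefficients 1,1,1,1 for degrees 0…3.
(3 + 3x + x^2 + 3x^3) has coefficients 3,3,1,3,0,0,0,0 for degrees 0…7.
Multiplying by (1 + x + x^2) gives running coefficients 3,6,7,7,4,3,0,0 for degrees 0…7.
Multiplying by (1 - x^5 + x^6) gives running coefficients 3,6,7,7,4,0,-3,-1 for degrees 0…7.
Finally multiplying by (1 + x^2 + x^5), the product of all factors after the first has coefficients 3,6,10,13,11,10,7,6 for degrees 0…7.
[x^7] = 1·6 + 1·7 + 1·10 + 1·11 = 34.

34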